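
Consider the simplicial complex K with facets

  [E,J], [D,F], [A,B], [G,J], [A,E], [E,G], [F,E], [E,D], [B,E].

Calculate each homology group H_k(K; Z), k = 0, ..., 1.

We work with the vertex ordering A < B < D < E < F < G < J. The simplices of K, each written with vertices in increasing order, are:

  0-simplices (7): A, B, D, E, F, G, J
  1-simplices (9): AB, AE, BE, DE, DF, EF, EG, EJ, GJ

giving chain groups C_0 ≅ Z^7, C_1 ≅ Z^9.

Boundary ∂_1: C_1 → C_0 sends each edge [p,q] (with p < q) to q − p.
This gives a 7×9 integer matrix of rank 6; reducing to Smith normal form yields diagonal entries (1,1,1,1,1,1).

Computing H_k = (kernel of ∂_k) / (image of ∂_{k+1}):

  H_0: rank C_0 − rank ∂_1 = 7 − 6 = 1, and the invariant factors of ∂_1 are all 1, so H_0 ≅ Z.
  H_1: rank ker ∂_1 − rank ∂_2 = (9 − 6) − 0 = 3, and there is no ∂_2, so H_1 ≅ Z^3.

H_0 = Z,  H_1 = Z^3.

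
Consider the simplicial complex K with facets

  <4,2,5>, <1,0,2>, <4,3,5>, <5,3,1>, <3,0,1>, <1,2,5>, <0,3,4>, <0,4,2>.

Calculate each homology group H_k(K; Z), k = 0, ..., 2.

Fix the vertex order 0 < 1 < 2 < 3 < 4 < 5 and write every simplex with vertices in increasing order. Then dim K = 2 and the simplices of K are:

  0-simplices (6): [0], [1], [2], [3], [4], [5]
  1-simplices (12): [0,1], [0,2], [0,3], [0,4], [1,2], [1,3], [1,5], [2,4], [2,5], [3,4], [3,5], [4,5]
  2-simplices (8): [0,1,2], [0,1,3], [0,2,4], [0,3,4], [1,2,5], [1,3,5], [2,4,5], [3,4,5]

so the chain groups are C_0 ≅ Z^6, C_1 ≅ Z^12, C_2 ≅ Z^8.

The boundary map ∂_1: C_1 → C_0 sends each edge [p,q] (with p < q) to q − p. For instance
  ∂[1,2] = [2] − [1].
As a 6×12 matrix over Z this has rank 5, with invariant factors (1,1,1,1,1).

The boundary map ∂_2: C_2 → C_1 maps a triangle to the signed sum of its edges. For instance
  ∂[0,3,4] = [3,4] − [0,4] + [0,3],
  ∂[1,2,5] = [2,5] − [1,5] + [1,2].
As a 12×8 matrix over Z this has rank 7, with invariant factors (1,1,1,1,1,1,1).

Now H_k = ker ∂_k / im ∂_{k+1}, so:

  H_0: rank C_0 − rank ∂_1 = 6 − 5 = 1, and the invariant factors of ∂_1 are all 1, so H_0 ≅ Z.
  H_1: rank ker ∂_1 − rank ∂_2 = (12 − 5) − 7 = 0, and the invariant factors of ∂_2 are all 1, so H_1 ≅ 0.
  H_2: rank ker ∂_2 − rank ∂_3 = (8 − 7) − 0 = 1, and there is no ∂_3, so H_2 ≅ Z.

As a check, the Euler characteristic is 6 − 12 + 8 = 2, which agrees with 1 − 0 + 1 = 2.
(K is a triangulation of the 2-sphere S^2.)

H_0 = Z,  H_1 = 0,  H_2 = Z.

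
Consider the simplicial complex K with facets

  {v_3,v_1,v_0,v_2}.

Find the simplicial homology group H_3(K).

H_3 ≅ 0.

Take the total order v_0 < v_1 < v_2 < v_3 on the vertex set. Then K (dimension 3) consists of the simplices:

  0-simplices (4): [v_0], [v_1], [v_2], [v_3]
  1-simplices (6): [v_0,v_1], [v_0,v_2], [v_0,v_3], [v_1,v_2], [v_1,v_3], [v_2,v_3]
  2-simplices (4): [v_0,v_1,v_2], [v_0,v_1,v_3], [v_0,v_2,v_3], [v_1,v_2,v_3]
  3-simplices (1): [v_0,v_1,v_2,v_3]

so the chain groups are C_0 ≅ Z^4, C_1 ≅ Z^6, C_2 ≅ Z^4, C_3 ≅ Z^1.

∂_1: C_1 → C_0 maps an edge to its endpoints' difference, ∂[p,q] = q − p. For instance
  ∂[v_0,v_1] = [v_1] − [v_0].
The resulting 4×6 matrix has rank 3, and its Smith normal form has invariant factors (1,1,1).

∂_2: C_2 → C_1 acts by ∂[p,q,r] = [q,r] − [p,r] + [p,q]. For instance
  ∂[v_0,v_2,v_3] = [v_2,v_3] − [v_0,v_3] + [v_0,v_2],
  ∂[v_0,v_1,v_3] = [v_1,v_3] − [v_0,v_3] + [v_0,v_1].
The 6×4 boundary matrix has rank 3 and Smith normal form diag(1,1,1).

∂_3: C_3 → C_2 sends each 3-simplex σ to the alternating sum Σ_i (−1)^i (σ with its i-th vertex removed). For instance
  ∂[v_0,v_1,v_2,v_3] = [v_1,v_2,v_3] − [v_0,v_2,v_3] + [v_0,v_1,v_3] − [v_0,v_1,v_2].
As a 4×1 matrix over Z this has rank 1, with invariant factors (1).

Computing H_k = (kernel of ∂_k) / (image of ∂_{k+1}):

  H_3: rank ker ∂_3 − rank ∂_4 = (1 − 1) − 0 = 0, and there is no ∂_4, so H_3 ≅ 0.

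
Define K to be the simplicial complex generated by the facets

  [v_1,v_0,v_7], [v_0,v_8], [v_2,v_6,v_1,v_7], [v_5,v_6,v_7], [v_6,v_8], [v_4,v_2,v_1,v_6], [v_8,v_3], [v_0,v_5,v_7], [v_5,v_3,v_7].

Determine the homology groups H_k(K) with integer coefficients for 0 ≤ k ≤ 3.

We work with the vertex ordering v_0 < v_1 < v_2 < v_3 < v_4 < v_5 < v_6 < v_7 < v_8. The simplices of K, each written with vertices in increasing order, are:

  0-simplices (9): [v_0], [v_1], [v_2], [v_3], [v_4], [v_5], [v_6], [v_7], [v_8]
  1-simplices (19): (19 of them)
  2-simplices (11): (11 of them)
  3-simplices (2): [v_1,v_2,v_4,v_6], [v_1,v_2,v_6,v_7]

so the chain groups are C_0 ≅ Z^9, C_1 ≅ Z^19, C_2 ≅ Z^11, C_3 ≅ Z^2.

The boundary map ∂_1: C_1 → C_0 is given by ∂[p,q] = [q] − [p].
The 9×19 boundary matrix has rank 8 and Smith normal form diag(1,1,1,1,1,1,1,1).

The boundary map ∂_2: C_2 → C_1 sends each 2-simplex [p,q,r] to [q,r] − [p,r] + [p,q]. For instance
  ∂[v_5,v_6,v_7] = [v_6,v_7] − [v_5,v_7] + [v_5,v_6],
  ∂[v_3,v_5,v_7] = [v_5,v_7] − [v_3,v_7] + [v_3,v_5].
The 19×11 boundary matrix has rank 9 and Smith normal form diag(1,1,1,1,1,1,1,1,1).

Boundary ∂_3: C_3 → C_2 sends each 3-simplex σ to the alternating sum Σ_i (−1)^i (σ with its i-th vertex removed). For instance
  ∂[v_1,v_2,v_4,v_6] = [v_2,v_4,v_6] − [v_1,v_4,v_6] + [v_1,v_2,v_6] − [v_1,v_2,v_4],
  ∂[v_1,v_2,v_6,v_7] = [v_2,v_6,v_7] − [v_1,v_6,v_7] + [v_1,v_2,v_7] − [v_1,v_2,v_6].
The resulting 11×2 matrix has rank 2, and its Smith normal form has invariant factors (1,1).

Now H_k = ker ∂_k / im ∂_{k+1}, so:

  H_0: rank C_0 − rank ∂_1 = 9 − 8 = 1, and the invariant factors of ∂_1 are all 1, so H_0 ≅ Z.
  H_1: rank ker ∂_1 − rank ∂_2 = (19 − 8) − 9 = 2, and the invariant factors of ∂_2 are all 1, so H_1 ≅ Z^2.
  H_2: rank ker ∂_2 − rank ∂_3 = (11 − 9) − 2 = 0, and the invariant factors of ∂_3 are all 1, so H_2 ≅ 0.
  H_3: rank ker ∂_3 − rank ∂_4 = (2 − 2) − 0 = 0, and there is no ∂_4, so H_3 ≅ 0.

As a check, the Euler characteristic is 9 − 19 + 11 − 2 = -1, which agrees with 1 − 2 + 0 − 0 = -1.

H_0 ≅ Z,  H_1 ≅ Z^2,  H_2 = 0,  H_3 = 0.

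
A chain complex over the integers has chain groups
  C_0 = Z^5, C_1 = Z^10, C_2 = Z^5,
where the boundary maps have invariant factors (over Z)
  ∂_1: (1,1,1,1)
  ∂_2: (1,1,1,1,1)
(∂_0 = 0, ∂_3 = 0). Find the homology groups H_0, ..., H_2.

H_0 ≅ Z,  H_1 ≅ Z,  H_2 = 0.

H_0: b_0 = 5 − 0 − 4 = 1; torsion from ∂_1 factors > 1: none. So H_0 ≅ Z.
H_1: b_1 = 10 − 4 − 5 = 1; torsion from ∂_2 factors > 1: none. So H_1 ≅ Z.
H_2: b_2 = 5 − 5 − 0 = 0; torsion from ∂_3 factors > 1: none. So H_2 ≅ 0.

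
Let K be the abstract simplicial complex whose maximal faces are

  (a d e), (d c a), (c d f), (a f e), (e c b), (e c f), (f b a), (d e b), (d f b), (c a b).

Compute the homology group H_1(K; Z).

H_1 ≅ Z/2.

Order the vertices as a < b < c < d < e < f. Listing each simplex with vertices in this order, K has dimension 2 with simplices:

  0-simplices (6): a, b, c, d, e, f
  1-simplices (15): ab, ac, ad, ae, af, bc, bd, be, bf, cd, ce, cf, de, df, ef
  2-simplices (10): abc, abf, acd, ade, aef, bce, bde, bdf, cdf, cef

Hence C_0 ≅ Z^6, C_1 ≅ Z^15, C_2 ≅ Z^10.

The boundary map ∂_1: C_1 → C_0 maps an edge to its endpoints' difference, ∂[p,q] = q − p. For instance
  ∂df = f − d.
The 6×15 boundary matrix has rank 5 and Smith normal form diag(1,1,1,1,1).

The boundary map ∂_2: C_2 → C_1 acts by ∂[p,q,r] = [q,r] − [p,r] + [p,q]. For instance
  ∂cdf = df − cf + cd,
  ∂abc = bc − ac + ab.
The resulting 15×10 matrix has rank 10, and its Smith normal form has invariant factors (1,1,1,1,1,1,1,1,1,2).

From H_k ≅ ker(∂_k) / im(∂_{k+1}) we obtain:

  H_1: rank ker ∂_1 − rank ∂_2 = (15 − 5) − 10 = 0, and ∂_2 has invariant factor 2 > 1, so H_1 = Z/2.

(K is a triangulation of the real projective plane RP^2.)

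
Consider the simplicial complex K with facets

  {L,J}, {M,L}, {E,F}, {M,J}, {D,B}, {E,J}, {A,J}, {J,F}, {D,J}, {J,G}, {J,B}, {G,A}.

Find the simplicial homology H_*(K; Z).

H_0 = Z,  H_1 = Z^4.

We work with the vertex ordering A < B < D < E < F < G < J < L < M. The simplices of K, each written with vertices in increasing order, are:

  0-simplices (9): A, B, D, E, F, G, J, L, M
  1-simplices (12): AG, AJ, BD, BJ, DJ, EF, EJ, FJ, GJ, JL, JM, LM

giving chain groups C_0 ≅ Z^9, C_1 ≅ Z^12.

The boundary map ∂_1: C_1 → C_0 sends each edge [p,q] (with p < q) to q − p. For instance
  ∂LM = M − L.
As a 9×12 matrix over Z this has rank 8, with invariant factors (1,1,1,1,1,1,1,1).

Now H_k = ker ∂_k / im ∂_{k+1}, so:

  H_0: rank C_0 − rank ∂_1 = 9 − 8 = 1, and the invariant factors of ∂_1 are all 1, so H_0 = Z.
  H_1: rank ker ∂_1 − rank ∂_2 = (12 − 8) − 0 = 4, and there is no ∂_2, so H_1 = Z^4.

As a check, the Euler characteristic is 9 − 12 = -3, which agrees with 1 − 4 = -3.
(K is a triangulation of a wedge of 4 circles.)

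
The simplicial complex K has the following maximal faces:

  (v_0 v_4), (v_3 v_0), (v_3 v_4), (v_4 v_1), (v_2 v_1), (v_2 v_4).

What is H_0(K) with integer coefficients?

H_0 ≅ Z.

We work with the vertex ordering v_0 < v_1 < v_2 < v_3 < v_4. The simplices of K, each written with vertices in increasing order, are:

  0-simplices (5): [v_0], [v_1], [v_2], [v_3], [v_4]
  1-simplices (6): [v_0,v_3], [v_0,v_4], [v_1,v_2], [v_1,v_4], [v_2,v_4], [v_3,v_4]

Hence C_0 ≅ Z^5, C_1 ≅ Z^6.

∂_1: C_1 → C_0 is given by ∂[p,q] = [q] − [p].
The resulting 5×6 matrix has rank 4, and its Smith normal form has invariant factors (1,1,1,1).

Computing H_k = (kernel of ∂_k) / (image of ∂_{k+1}):

  H_0: rank C_0 − rank ∂_1 = 5 − 4 = 1, and the invariant factors of ∂_1 are all 1, so H_0 ≅ Z.

(K is a triangulation of a wedge of 2 circles.)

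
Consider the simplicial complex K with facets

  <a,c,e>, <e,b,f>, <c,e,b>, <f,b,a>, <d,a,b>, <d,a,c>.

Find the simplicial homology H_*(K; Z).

Take the total order a < b < c < d < e < f on the vertex set. Then K (dimension 2) consists of the simplices:

  0-simplices (6): a, b, c, d, e, f
  1-simplices (12): ab, ac, ad, ae, af, bc, bd, be, bf, cd, ce, ef
  2-simplices (6): abd, abf, acd, ace, bce, bef

so the chain groups are C_0 ≅ Z^6, C_1 ≅ Z^12, C_2 ≅ Z^6.

The boundary map ∂_1: C_1 → C_0 is given by ∂[p,q] = [q] − [p]. For instance
  ∂bc = c − b.
The 6×12 boundary matrix has rank 5 and Smith normal form diag(1,1,1,1,1).

∂_2: C_2 → C_1 acts by ∂[p,q,r] = [q,r] − [p,r] + [p,q]. For instance
  ∂bef = ef − bf + be,
  ∂acd = cd − ad + ac.
As a 12×6 matrix over Z this has rank 6, with invariant factors (1,1,1,1,1,1).

Computing H_k = (kernel of ∂_k) / (image of ∂_{k+1}):

  H_0: rank C_0 − rank ∂_1 = 6 − 5 = 1, and the invariant factors of ∂_1 are all 1, so H_0 = Z.
  H_1: rank ker ∂_1 − rank ∂_2 = (12 − 5) − 6 = 1, and the invariant factors of ∂_2 are all 1, so H_1 = Z.
  H_2: rank ker ∂_2 − rank ∂_3 = (6 − 6) − 0 = 0, and there is no ∂_3, so H_2 = 0.

H_0 ≅ Z,  H_1 ≅ Z,  H_2 = 0.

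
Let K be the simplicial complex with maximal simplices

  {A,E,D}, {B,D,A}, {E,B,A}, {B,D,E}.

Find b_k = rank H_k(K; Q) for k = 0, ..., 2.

b_0 = 1, b_1 = 0, b_2 = 1.

We work with the vertex ordering A < B < D < E. The simplices of K, each written with vertices in increasing order, are:

  0-simplices (4): A, B, D, E
  1-simplices (6): AB, AD, AE, BD, BE, DE
  2-simplices (4): ABD, ABE, ADE, BDE

Hence C_0 ≅ Z^4, C_1 ≅ Z^6, C_2 ≅ Z^4.

The boundary map ∂_1: C_1 → C_0 is given by ∂[p,q] = [q] − [p]. For instance
  ∂AE = E − A.
The 4×6 boundary matrix has rank 3 and Smith normal form diag(1,1,1).

The boundary map ∂_2: C_2 → C_1 acts by ∂[p,q,r] = [q,r] − [p,r] + [p,q]. For instance
  ∂BDE = DE − BE + BD,
  ∂ABE = BE − AE + AB.
The 6×4 boundary matrix has rank 3 and Smith normal form diag(1,1,1).

Now H_k = ker ∂_k / im ∂_{k+1}, so:

  H_0: rank C_0 − rank ∂_1 = 4 − 3 = 1, and the invariant factors of ∂_1 are all 1, so H_0 ≅ Z.
  H_1: rank ker ∂_1 − rank ∂_2 = (6 − 3) − 3 = 0, and the invariant factors of ∂_2 are all 1, so H_1 ≅ 0.
  H_2: rank ker ∂_2 − rank ∂_3 = (4 − 3) − 0 = 1, and there is no ∂_3, so H_2 ≅ Z.

As a check, the Euler characteristic is 4 − 6 + 4 = 2, which agrees with 1 − 0 + 1 = 2.

Hence the Betti numbers are b_0 = 1, b_1 = 0, b_2 = 1.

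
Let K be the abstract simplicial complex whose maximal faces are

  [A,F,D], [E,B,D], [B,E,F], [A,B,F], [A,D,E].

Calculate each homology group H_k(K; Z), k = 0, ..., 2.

H_0 ≅ Z,  H_1 ≅ Z,  H_2 = 0.

Take the total order A < B < D < E < F on the vertex set. Then K (dimension 2) consists of the simplices:

  0-simplices (5): A, B, D, E, F
  1-simplices (10): AB, AD, AE, AF, BD, BE, BF, DE, DF, EF
  2-simplices (5): ABF, ADE, ADF, BDE, BEF

giving chain groups C_0 ≅ Z^5, C_1 ≅ Z^10, C_2 ≅ Z^5.

The boundary map ∂_1: C_1 → C_0 sends each edge [p,q] (with p < q) to q − p. For instance
  ∂DE = E − D.
The 5×10 boundary matrix has rank 4 and Smith normal form diag(1,1,1,1).

Boundary ∂_2: C_2 → C_1 sends each 2-simplex [p,q,r] to [q,r] − [p,r] + [p,q]. For instance
  ∂BEF = EF − BF + BE,
  ∂ABF = BF − AF + AB.
The resulting 10×5 matrix has rank 5, and its Smith normal form has invariant factors (1,1,1,1,1).

Now H_k = ker ∂_k / im ∂_{k+1}, so:

  H_0: rank C_0 − rank ∂_1 = 5 − 4 = 1, and the invariant factors of ∂_1 are all 1, so H_0 ≅ Z.
  H_1: rank ker ∂_1 − rank ∂_2 = (10 − 4) − 5 = 1, and the invariant factors of ∂_2 are all 1, so H_1 ≅ Z.
  H_2: rank ker ∂_2 − rank ∂_3 = (5 − 5) − 0 = 0, and there is no ∂_3, so H_2 ≅ 0.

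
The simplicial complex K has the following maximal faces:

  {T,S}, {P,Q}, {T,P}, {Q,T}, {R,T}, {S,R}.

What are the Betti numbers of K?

Take the total order P < Q < R < S < T on the vertex set. Then K (dimension 1) consists of the simplices:

  0-simplices (5): P, Q, R, S, T
  1-simplices (6): PQ, PT, QT, RS, RT, ST

giving chain groups C_0 ≅ Z^5, C_1 ≅ Z^6.

Boundary ∂_1: C_1 → C_0 is given by ∂[p,q] = [q] − [p].
The resulting 5×6 matrix has rank 4, and its Smith normal form has invariant factors (1,1,1,1).

Now H_k = ker ∂_k / im ∂_{k+1}, so:

  H_0: rank C_0 − rank ∂_1 = 5 − 4 = 1, and the invariant factors of ∂_1 are all 1, so H_0 ≅ Z.
  H_1: rank ker ∂_1 − rank ∂_2 = (6 − 4) − 0 = 2, and there is no ∂_2, so H_1 ≅ Z^2.

As a check, the Euler characteristic is 5 − 6 = -1, which agrees with 1 − 2 = -1.
(K is a triangulation of a wedge of 2 circles.)

Hence the Betti numbers are b_0 = 1, b_1 = 2.

b_0 = 1, b_1 = 2.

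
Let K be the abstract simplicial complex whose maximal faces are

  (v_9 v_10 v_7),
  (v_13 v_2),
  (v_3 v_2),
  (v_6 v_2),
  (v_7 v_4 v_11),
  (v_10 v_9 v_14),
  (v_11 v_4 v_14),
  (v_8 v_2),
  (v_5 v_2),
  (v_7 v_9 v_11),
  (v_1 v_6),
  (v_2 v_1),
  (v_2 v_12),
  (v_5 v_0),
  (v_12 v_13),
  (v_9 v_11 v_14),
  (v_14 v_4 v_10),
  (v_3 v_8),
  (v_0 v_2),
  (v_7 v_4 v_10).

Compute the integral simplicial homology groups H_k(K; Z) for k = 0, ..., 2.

H_0 ≅ Z^2,  H_1 ≅ Z^4,  H_2 ≅ Z.

Order the vertices as v_0 < v_1 < v_2 < v_3 < v_4 < v_5 < v_6 < v_7 < v_8 < v_9 < v_10 < v_11 < v_12 < v_13 < v_14. Listing each simplex with vertices in this order, K has dimension 2 with simplices:

  0-simplices (15): [v_0], [v_1], [v_2], [v_3], [v_4], [v_5], [v_6], [v_7], [v_8], [v_9], [v_10], [v_11], [v_12], [v_13], [v_14]
  1-simplices (24): (24 of them)
  2-simplices (8): [v_4,v_7,v_10], [v_4,v_7,v_11], [v_4,v_10,v_14], [v_4,v_11,v_14], [v_7,v_9,v_10], [v_7,v_9,v_11], [v_9,v_10,v_14], [v_9,v_11,v_14]

Hence C_0 ≅ Z^15, C_1 ≅ Z^24, C_2 ≅ Z^8.

Boundary ∂_1: C_1 → C_0 maps an edge to its endpoints' difference, ∂[p,q] = q − p. For instance
  ∂[v_1,v_6] = [v_6] − [v_1].
As a 15×24 matrix over Z this has rank 13, with invariant factors (1,1,1,1,1,1,1,1,1,1,1,1,1).

The boundary map ∂_2: C_2 → C_1 maps a triangle to the signed sum of its edges. For instance
  ∂[v_9,v_11,v_14] = [v_11,v_14] − [v_9,v_14] + [v_9,v_11],
  ∂[v_4,v_7,v_11] = [v_7,v_11] − [v_4,v_11] + [v_4,v_7].
The 24×8 boundary matrix has rank 7 and Smith normal form diag(1,1,1,1,1,1,1).

Reading off H_k = ker ∂_k / im ∂_{k+1}:

  H_0: rank C_0 − rank ∂_1 = 15 − 13 = 2, and the invariant factors of ∂_1 are all 1, so H_0 = Z^2.
  H_1: rank ker ∂_1 − rank ∂_2 = (24 − 13) − 7 = 4, and the invariant factors of ∂_2 are all 1, so H_1 = Z^4.
  H_2: rank ker ∂_2 − rank ∂_3 = (8 − 7) − 0 = 1, and there is no ∂_3, so H_2 = Z.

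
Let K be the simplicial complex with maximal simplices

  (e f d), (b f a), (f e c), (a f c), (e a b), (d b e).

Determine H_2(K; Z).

Order the vertices as a < b < c < d < e < f. Listing each simplex with vertices in this order, K has dimension 2 with simplices:

  0-simplices (6): a, b, c, d, e, f
  1-simplices (12): ab, ac, ae, af, bd, be, bf, ce, cf, de, df, ef
  2-simplices (6): abe, abf, acf, bde, cef, def

Hence C_0 ≅ Z^6, C_1 ≅ Z^12, C_2 ≅ Z^6.

The boundary map ∂_1: C_1 → C_0 maps an edge to its endpoints' difference, ∂[p,q] = q − p. For instance
  ∂bd = d − b.
This gives a 6×12 integer matrix of rank 5; reducing to Smith normal form yields diagonal entries (1,1,1,1,1).

Boundary ∂_2: C_2 → C_1 sends each 2-simplex [p,q,r] to [q,r] − [p,r] + [p,q]. For instance
  ∂bde = de − be + bd,
  ∂abf = bf − af + ab.
This gives a 12×6 integer matrix of rank 6; reducing to Smith normal form yields diagonal entries (1,1,1,1,1,1).

Reading off H_k = ker ∂_k / im ∂_{k+1}:

  H_2: rank ker ∂_2 − rank ∂_3 = (6 − 6) − 0 = 0, and there is no ∂_3, so H_2 = 0.

H_2 ≅ 0.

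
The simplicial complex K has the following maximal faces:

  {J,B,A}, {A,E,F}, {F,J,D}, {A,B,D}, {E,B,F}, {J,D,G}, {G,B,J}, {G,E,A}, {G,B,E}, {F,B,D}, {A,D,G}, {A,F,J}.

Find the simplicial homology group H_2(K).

H_2 = 0.

Take the total order A < B < D < E < F < G < J on the vertex set. Then K (dimension 2) consists of the simplices:

  0-simplices (7): A, B, D, E, F, G, J
  1-simplices (18): AB, AD, AE, AF, AG, AJ, BD, BE, BF, BG, BJ, DF, DG, DJ, EF, EG, FJ, GJ
  2-simplices (12): ABD, ABJ, ADG, AEF, AEG, AFJ, BDF, BEF, BEG, BGJ, DFJ, DGJ

Hence C_0 ≅ Z^7, C_1 ≅ Z^18, C_2 ≅ Z^12.

Boundary ∂_1: C_1 → C_0 sends each edge [p,q] (with p < q) to q − p. For instance
  ∂BD = D − B.
The 7×18 boundary matrix has rank 6 and Smith normal form diag(1,1,1,1,1,1).

∂_2: C_2 → C_1 sends each 2-simplex [p,q,r] to [q,r] − [p,r] + [p,q]. For instance
  ∂DFJ = FJ − DJ + DF,
  ∂BEG = EG − BG + BE.
The 18×12 boundary matrix has rank 12 and Smith normal form diag(1,1,1,1,1,1,1,1,1,1,1,2).

Computing H_k = (kernel of ∂_k) / (image of ∂_{k+1}):

  H_2: rank ker ∂_2 − rank ∂_3 = (12 − 12) − 0 = 0, and there is no ∂_3, so H_2 ≅ 0.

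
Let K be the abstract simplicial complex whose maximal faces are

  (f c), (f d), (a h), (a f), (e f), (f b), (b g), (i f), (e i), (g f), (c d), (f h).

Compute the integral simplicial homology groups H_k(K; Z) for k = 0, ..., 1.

H_0 = Z,  H_1 = Z^4.

Order the vertices as a < b < c < d < e < f < g < h < i. Listing each simplex with vertices in this order, K has dimension 1 with simplices:

  0-simplices (9): a, b, c, d, e, f, g, h, i
  1-simplices (12): af, ah, bf, bg, cd, cf, df, ef, ei, fg, fh, fi

so the chain groups are C_0 ≅ Z^9, C_1 ≅ Z^12.

Boundary ∂_1: C_1 → C_0 sends each edge [p,q] (with p < q) to q − p. For instance
  ∂bg = g − b.
The 9×12 boundary matrix has rank 8 and Smith normal form diag(1,1,1,1,1,1,1,1).

Reading off H_k = ker ∂_k / im ∂_{k+1}:

  H_0: rank C_0 − rank ∂_1 = 9 − 8 = 1, and the invariant factors of ∂_1 are all 1, so H_0 = Z.
  H_1: rank ker ∂_1 − rank ∂_2 = (12 − 8) − 0 = 4, and there is no ∂_2, so H_1 = Z^4.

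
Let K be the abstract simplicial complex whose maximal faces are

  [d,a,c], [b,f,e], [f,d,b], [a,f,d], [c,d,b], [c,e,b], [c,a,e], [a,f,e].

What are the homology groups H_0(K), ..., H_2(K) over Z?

K has 6 vertices, 12 edges, 8 triangles.
rank ∂_0 = 0, rank ∂_1 = 5 ⇒ b_0 = 6 − 0 − 5 = 1; all invariant factors of ∂_1 are 1 so no torsion. So H_0 = Z.
rank ∂_1 = 5, rank ∂_2 = 7 ⇒ b_1 = 12 − 5 − 7 = 0; all invariant factors of ∂_2 are 1 so no torsion. So H_1 = 0.
rank ∂_2 = 7, rank ∂_3 = 0 ⇒ b_2 = 8 − 7 − 0 = 1. So H_2 = Z.

H_0 ≅ Z,  H_1 = 0,  H_2 ≅ Z.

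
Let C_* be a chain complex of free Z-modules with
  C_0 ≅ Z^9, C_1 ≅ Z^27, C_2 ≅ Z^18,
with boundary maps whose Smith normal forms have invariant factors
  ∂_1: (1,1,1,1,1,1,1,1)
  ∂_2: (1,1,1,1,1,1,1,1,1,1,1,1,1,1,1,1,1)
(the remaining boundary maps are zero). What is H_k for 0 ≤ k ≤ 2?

H_0: b_0 = 9 − 0 − 8 = 1; torsion from ∂_1 factors > 1: none. So H_0 ≅ Z.
H_1: b_1 = 27 − 8 − 17 = 2; torsion from ∂_2 factors > 1: none. So H_1 ≅ Z^2.
H_2: b_2 = 18 − 17 − 0 = 1; torsion from ∂_3 factors > 1: none. So H_2 ≅ Z.

H_0 ≅ Z,  H_1 ≅ Z^2,  H_2 ≅ Z.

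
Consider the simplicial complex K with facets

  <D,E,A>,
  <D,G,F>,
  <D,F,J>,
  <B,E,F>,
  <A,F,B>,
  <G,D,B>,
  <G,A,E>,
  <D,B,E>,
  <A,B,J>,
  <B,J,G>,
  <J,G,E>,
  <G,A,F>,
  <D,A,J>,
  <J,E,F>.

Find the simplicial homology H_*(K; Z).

H_0 ≅ Z,  H_1 ≅ Z^2,  H_2 ≅ Z.

Take the total order A < B < D < E < F < G < J on the vertex set. Then K (dimension 2) consists of the simplices:

  0-simplices (7): A, B, D, E, F, G, J
  1-simplices (21): AB, AD, AE, AF, AG, AJ, BD, BE, BF, BG, BJ, DE, DF, DG, DJ, EF, EG, EJ, FG, FJ, GJ
  2-simplices (14): ABF, ABJ, ADE, ADJ, AEG, AFG, BDE, BDG, BEF, BGJ, DFG, DFJ, EFJ, EGJ

so the chain groups are C_0 ≅ Z^7, C_1 ≅ Z^21, C_2 ≅ Z^14.

The boundary map ∂_1: C_1 → C_0 is given by ∂[p,q] = [q] − [p]. For instance
  ∂BF = F − B.
As a 7×21 matrix over Z this has rank 6, with invariant factors (1,1,1,1,1,1).

The boundary map ∂_2: C_2 → C_1 maps a triangle to the signed sum of its edges. For instance
  ∂ABF = BF − AF + AB,
  ∂BEF = EF − BF + BE.
As a 21×14 matrix over Z this has rank 13, with invariant factors (1,1,1,1,1,1,1,1,1,1,1,1,1).

Reading off H_k = ker ∂_k / im ∂_{k+1}:

  H_0: rank C_0 − rank ∂_1 = 7 − 6 = 1, and the invariant factors of ∂_1 are all 1, so H_0 = Z.
  H_1: rank ker ∂_1 − rank ∂_2 = (21 − 6) − 13 = 2, and the invariant factors of ∂_2 are all 1, so H_1 = Z^2.
  H_2: rank ker ∂_2 − rank ∂_3 = (14 − 13) − 0 = 1, and there is no ∂_3, so H_2 = Z.

As a check, the Euler characteristic is 7 − 21 + 14 = 0, which agrees with 1 − 2 + 1 = 0.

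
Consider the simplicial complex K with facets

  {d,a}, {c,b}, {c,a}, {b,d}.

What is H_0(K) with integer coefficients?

H_0 ≅ Z.

Order the vertices as a < b < c < d. Listing each simplex with vertices in this order, K has dimension 1 with simplices:

  0-simplices (4): a, b, c, d
  1-simplices (4): ac, ad, bc, bd

giving chain groups C_0 ≅ Z^4, C_1 ≅ Z^4.

∂_1: C_1 → C_0 is given by ∂[p,q] = [q] − [p]. For instance
  ∂ac = c − a.
As a 4×4 matrix over Z this has rank 3, with invariant factors (1,1,1).

Computing H_k = (kernel of ∂_k) / (image of ∂_{k+1}):

  H_0: rank C_0 − rank ∂_1 = 4 − 3 = 1, and the invariant factors of ∂_1 are all 1, so H_0 = Z.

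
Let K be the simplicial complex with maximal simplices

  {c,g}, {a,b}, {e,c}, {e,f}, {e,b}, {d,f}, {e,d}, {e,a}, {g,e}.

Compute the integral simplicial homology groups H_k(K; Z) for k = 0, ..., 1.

H_0 ≅ Z,  H_1 ≅ Z^3.

Take the total order a < b < c < d < e < f < g on the vertex set. Then K (dimension 1) consists of the simplices:

  0-simplices (7): a, b, c, d, e, f, g
  1-simplices (9): ab, ae, be, ce, cg, de, df, ef, eg

giving chain groups C_0 ≅ Z^7, C_1 ≅ Z^9.

∂_1: C_1 → C_0 sends each edge [p,q] (with p < q) to q − p. For instance
  ∂cg = g − c.
The resulting 7×9 matrix has rank 6, and its Smith normal form has invariant factors (1,1,1,1,1,1).

Now H_k = ker ∂_k / im ∂_{k+1}, so:

  H_0: rank C_0 − rank ∂_1 = 7 − 6 = 1, and the invariant factors of ∂_1 are all 1, so H_0 = Z.
  H_1: rank ker ∂_1 − rank ∂_2 = (9 − 6) − 0 = 3, and there is no ∂_2, so H_1 = Z^3.

As a check, the Euler characteristic is 7 − 9 = -2, which agrees with 1 − 3 = -2.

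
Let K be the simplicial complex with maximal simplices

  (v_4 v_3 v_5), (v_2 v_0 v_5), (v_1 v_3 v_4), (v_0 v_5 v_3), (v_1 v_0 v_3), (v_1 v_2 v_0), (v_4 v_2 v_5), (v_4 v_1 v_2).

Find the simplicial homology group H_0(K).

We work with the vertex ordering v_0 < v_1 < v_2 < v_3 < v_4 < v_5. The simplices of K, each written with vertices in increasing order, are:

  0-simplices (6): [v_0], [v_1], [v_2], [v_3], [v_4], [v_5]
  1-simplices (12): [v_0,v_1], [v_0,v_2], [v_0,v_3], [v_0,v_5], [v_1,v_2], [v_1,v_3], [v_1,v_4], [v_2,v_4], [v_2,v_5], [v_3,v_4], [v_3,v_5], [v_4,v_5]
  2-simplices (8): [v_0,v_1,v_2], [v_0,v_1,v_3], [v_0,v_2,v_5], [v_0,v_3,v_5], [v_1,v_2,v_4], [v_1,v_3,v_4], [v_2,v_4,v_5], [v_3,v_4,v_5]

giving chain groups C_0 ≅ Z^6, C_1 ≅ Z^12, C_2 ≅ Z^8.

The boundary map ∂_1: C_1 → C_0 sends each edge [p,q] (with p < q) to q − p.
This gives a 6×12 integer matrix of rank 5; reducing to Smith normal form yields diagonal entries (1,1,1,1,1).

Boundary ∂_2: C_2 → C_1 sends each 2-simplex [p,q,r] to [q,r] − [p,r] + [p,q]. For instance
  ∂[v_2,v_4,v_5] = [v_4,v_5] − [v_2,v_5] + [v_2,v_4],
  ∂[v_0,v_1,v_2] = [v_1,v_2] − [v_0,v_2] + [v_0,v_1].
This gives a 12×8 integer matrix of rank 7; reducing to Smith normal form yields diagonal entries (1,1,1,1,1,1,1).

From H_k ≅ ker(∂_k) / im(∂_{k+1}) we obtain:

  H_0: rank C_0 − rank ∂_1 = 6 − 5 = 1, and the invariant factors of ∂_1 are all 1, so H_0 ≅ Z.

(K is a triangulation of the 2-sphere S^2.)

H_0 ≅ Z.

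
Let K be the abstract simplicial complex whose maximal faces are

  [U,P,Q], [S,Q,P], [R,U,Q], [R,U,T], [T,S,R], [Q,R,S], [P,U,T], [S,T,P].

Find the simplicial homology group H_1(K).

Order the vertices as P < Q < R < S < T < U. Listing each simplex with vertices in this order, K has dimension 2 with simplices:

  0-simplices (6): P, Q, R, S, T, U
  1-simplices (12): PQ, PS, PT, PU, QR, QS, QU, RS, RT, RU, ST, TU
  2-simplices (8): PQS, PQU, PST, PTU, QRS, QRU, RST, RTU

Hence C_0 ≅ Z^6, C_1 ≅ Z^12, C_2 ≅ Z^8.

The boundary map ∂_1: C_1 → C_0 is given by ∂[p,q] = [q] − [p]. For instance
  ∂PT = T − P.
As a 6×12 matrix over Z this has rank 5, with invariant factors (1,1,1,1,1).

∂_2: C_2 → C_1 acts by ∂[p,q,r] = [q,r] − [p,r] + [p,q]. For instance
  ∂PST = ST − PT + PS,
  ∂PTU = TU − PU + PT.
The 12×8 boundary matrix has rank 7 and Smith normal form diag(1,1,1,1,1,1,1).

Computing H_k = (kernel of ∂_k) / (image of ∂_{k+1}):

  H_1: rank ker ∂_1 − rank ∂_2 = (12 − 5) − 7 = 0, and the invariant factors of ∂_2 are all 1, so H_1 = 0.

H_1 = 0.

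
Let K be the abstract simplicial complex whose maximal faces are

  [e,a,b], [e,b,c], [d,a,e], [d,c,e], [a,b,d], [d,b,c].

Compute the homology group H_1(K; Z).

K has 5 vertices, 9 edges, 6 triangles.
rank ∂_1 = 4, rank ∂_2 = 5 ⇒ b_1 = 9 − 4 − 5 = 0; all invariant factors of ∂_2 are 1 so no torsion. So H_1 = 0.

H_1 ≅ 0.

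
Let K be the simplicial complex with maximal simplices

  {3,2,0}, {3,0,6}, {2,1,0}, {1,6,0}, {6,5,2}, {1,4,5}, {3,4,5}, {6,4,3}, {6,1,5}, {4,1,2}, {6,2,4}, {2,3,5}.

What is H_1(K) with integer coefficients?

H_1 ≅ Z/2.

K has 7 vertices, 18 edges, 12 triangles.
rank ∂_1 = 6, rank ∂_2 = 12 ⇒ b_1 = 18 − 6 − 12 = 0; ∂_2 has invariant factor(s) [2] giving torsion. So H_1 ≅ Z/2.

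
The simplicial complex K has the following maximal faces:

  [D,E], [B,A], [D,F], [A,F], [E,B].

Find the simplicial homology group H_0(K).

H_0 ≅ Z.

Take the total order A < B < D < E < F on the vertex set. Then K (dimension 1) consists of the simplices:

  0-simplices (5): A, B, D, E, F
  1-simplices (5): AB, AF, BE, DE, DF

Hence C_0 ≅ Z^5, C_1 ≅ Z^5.

The boundary map ∂_1: C_1 → C_0 sends each edge [p,q] (with p < q) to q − p.
The resulting 5×5 matrix has rank 4, and its Smith normal form has invariant factors (1,1,1,1).

From H_k ≅ ker(∂_k) / im(∂_{k+1}) we obtain:

  H_0: rank C_0 − rank ∂_1 = 5 − 4 = 1, and the invariant factors of ∂_1 are all 1, so H_0 = Z.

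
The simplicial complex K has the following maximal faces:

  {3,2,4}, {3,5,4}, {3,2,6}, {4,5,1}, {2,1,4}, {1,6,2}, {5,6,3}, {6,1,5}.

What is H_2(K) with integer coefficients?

H_2 ≅ Z.

Order the vertices as 1 < 2 < 3 < 4 < 5 < 6. Listing each simplex with vertices in this order, K has dimension 2 with simplices:

  0-simplices (6): [1], [2], [3], [4], [5], [6]
  1-simplices (12): [1,2], [1,4], [1,5], [1,6], [2,3], [2,4], [2,6], [3,4], [3,5], [3,6], [4,5], [5,6]
  2-simplices (8): [1,2,4], [1,2,6], [1,4,5], [1,5,6], [2,3,4], [2,3,6], [3,4,5], [3,5,6]

giving chain groups C_0 ≅ Z^6, C_1 ≅ Z^12, C_2 ≅ Z^8.

Boundary ∂_1: C_1 → C_0 maps an edge to its endpoints' difference, ∂[p,q] = q − p. For instance
  ∂[2,3] = [3] − [2].
This gives a 6×12 integer matrix of rank 5; reducing to Smith normal form yields diagonal entries (1,1,1,1,1).

∂_2: C_2 → C_1 maps a triangle to the signed sum of its edges. For instance
  ∂[2,3,4] = [3,4] − [2,4] + [2,3],
  ∂[1,5,6] = [5,6] − [1,6] + [1,5].
This gives a 12×8 integer matrix of rank 7; reducing to Smith normal form yields diagonal entries (1,1,1,1,1,1,1).

Now H_k = ker ∂_k / im ∂_{k+1}, so:

  H_2: rank ker ∂_2 − rank ∂_3 = (8 − 7) − 0 = 1, and there is no ∂_3, so H_2 ≅ Z.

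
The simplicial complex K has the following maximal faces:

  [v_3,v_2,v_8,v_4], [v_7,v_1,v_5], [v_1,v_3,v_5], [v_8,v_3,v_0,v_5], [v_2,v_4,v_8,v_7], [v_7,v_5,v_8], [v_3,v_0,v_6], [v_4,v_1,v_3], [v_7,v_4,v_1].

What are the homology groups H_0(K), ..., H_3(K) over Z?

H_0 ≅ Z,  H_1 = 0,  H_2 ≅ Z,  H_3 = 0.

K has 9 vertices, 21 edges, 17 triangles, 3 3-simplices.
rank ∂_0 = 0, rank ∂_1 = 8 ⇒ b_0 = 9 − 0 − 8 = 1; all invariant factors of ∂_1 are 1 so no torsion. So H_0 ≅ Z.
rank ∂_1 = 8, rank ∂_2 = 13 ⇒ b_1 = 21 − 8 − 13 = 0; all invariant factors of ∂_2 are 1 so no torsion. So H_1 ≅ 0.
rank ∂_2 = 13, rank ∂_3 = 3 ⇒ b_2 = 17 − 13 − 3 = 1; all invariant factors of ∂_3 are 1 so no torsion. So H_2 ≅ Z.
rank ∂_3 = 3, rank ∂_4 = 0 ⇒ b_3 = 3 − 3 − 0 = 0. So H_3 ≅ 0.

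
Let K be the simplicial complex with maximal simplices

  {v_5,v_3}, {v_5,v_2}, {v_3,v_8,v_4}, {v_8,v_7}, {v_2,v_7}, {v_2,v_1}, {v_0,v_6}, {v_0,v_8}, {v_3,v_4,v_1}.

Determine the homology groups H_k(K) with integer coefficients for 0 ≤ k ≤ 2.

Fix the vertex order v_0 < v_1 < v_2 < v_3 < v_4 < v_5 < v_6 < v_7 < v_8 and write every simplex with vertices in increasing order. Then dim K = 2 and the simplices of K are:

  0-simplices (9): [v_0], [v_1], [v_2], [v_3], [v_4], [v_5], [v_6], [v_7], [v_8]
  1-simplices (12): [v_0,v_6], [v_0,v_8], [v_1,v_2], [v_1,v_3], [v_1,v_4], [v_2,v_5], [v_2,v_7], [v_3,v_4], [v_3,v_5], [v_3,v_8], [v_4,v_8], [v_7,v_8]
  2-simplices (2): [v_1,v_3,v_4], [v_3,v_4,v_8]

so the chain groups are C_0 ≅ Z^9, C_1 ≅ Z^12, C_2 ≅ Z^2.

Boundary ∂_1: C_1 → C_0 is given by ∂[p,q] = [q] − [p].
This gives a 9×12 integer matrix of rank 8; reducing to Smith normal form yields diagonal entries (1,1,1,1,1,1,1,1).

∂_2: C_2 → C_1 acts by ∂[p,q,r] = [q,r] − [p,r] + [p,q]. For instance
  ∂[v_1,v_3,v_4] = [v_3,v_4] − [v_1,v_4] + [v_1,v_3],
  ∂[v_3,v_4,v_8] = [v_4,v_8] − [v_3,v_8] + [v_3,v_4].
This gives a 12×2 integer matrix of rank 2; reducing to Smith normal form yields diagonal entries (1,1).

Reading off H_k = ker ∂_k / im ∂_{k+1}:

  H_0: rank C_0 − rank ∂_1 = 9 − 8 = 1, and the invariant factors of ∂_1 are all 1, so H_0 = Z.
  H_1: rank ker ∂_1 − rank ∂_2 = (12 − 8) − 2 = 2, and the invariant factors of ∂_2 are all 1, so H_1 = Z^2.
  H_2: rank ker ∂_2 − rank ∂_3 = (2 − 2) − 0 = 0, and there is no ∂_3, so H_2 = 0.

H_0 = Z,  H_1 = Z^2,  H_2 = 0.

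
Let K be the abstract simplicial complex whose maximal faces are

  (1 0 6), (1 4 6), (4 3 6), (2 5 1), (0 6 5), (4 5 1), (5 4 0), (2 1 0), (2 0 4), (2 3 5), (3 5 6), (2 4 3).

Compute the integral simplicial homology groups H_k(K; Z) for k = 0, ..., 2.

Order the vertices as 0 < 1 < 2 < 3 < 4 < 5 < 6. Listing each simplex with vertices in this order, K has dimension 2 with simplices:

  0-simplices (7): [0], [1], [2], [3], [4], [5], [6]
  1-simplices (18): [0,1], [0,2], [0,4], [0,5], [0,6], [1,2], [1,4], [1,5], [1,6], [2,3], [2,4], [2,5], [3,4], [3,5], [3,6], [4,5], [4,6], [5,6]
  2-simplices (12): [0,1,2], [0,1,6], [0,2,4], [0,4,5], [0,5,6], [1,2,5], [1,4,5], [1,4,6], [2,3,4], [2,3,5], [3,4,6], [3,5,6]

Hence C_0 ≅ Z^7, C_1 ≅ Z^18, C_2 ≅ Z^12.

Boundary ∂_1: C_1 → C_0 is given by ∂[p,q] = [q] − [p]. For instance
  ∂[4,5] = [5] − [4].
This gives a 7×18 integer matrix of rank 6; reducing to Smith normal form yields diagonal entries (1,1,1,1,1,1).

The boundary map ∂_2: C_2 → C_1 acts by ∂[p,q,r] = [q,r] − [p,r] + [p,q]. For instance
  ∂[0,1,2] = [1,2] − [0,2] + [0,1],
  ∂[3,4,6] = [4,6] − [3,6] + [3,4].
As a 18×12 matrix over Z this has rank 12, with invariant factors (1,1,1,1,1,1,1,1,1,1,1,2).

From H_k ≅ ker(∂_k) / im(∂_{k+1}) we obtain:

  H_0: rank C_0 − rank ∂_1 = 7 − 6 = 1, and the invariant factors of ∂_1 are all 1, so H_0 ≅ Z.
  H_1: rank ker ∂_1 − rank ∂_2 = (18 − 6) − 12 = 0, and ∂_2 has invariant factor 2 > 1, so H_1 ≅ Z/2Z.
  H_2: rank ker ∂_2 − rank ∂_3 = (12 − 12) − 0 = 0, and there is no ∂_3, so H_2 ≅ 0.

H_0 ≅ Z,  H_1 ≅ Z/2Z,  H_2 = 0.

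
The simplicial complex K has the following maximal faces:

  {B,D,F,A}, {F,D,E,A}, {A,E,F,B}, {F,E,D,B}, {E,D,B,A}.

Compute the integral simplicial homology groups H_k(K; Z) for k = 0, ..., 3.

Fix the vertex order A < B < D < E < F and write every simplex with vertices in increasing order. Then dim K = 3 and the simplices of K are:

  0-simplices (5): A, B, D, E, F
  1-simplices (10): AB, AD, AE, AF, BD, BE, BF, DE, DF, EF
  2-simplices (10): ABD, ABE, ABF, ADE, ADF, AEF, BDE, BDF, BEF, DEF
  3-simplices (5): ABDE, ABDF, ABEF, ADEF, BDEF

so the chain groups are C_0 ≅ Z^5, C_1 ≅ Z^10, C_2 ≅ Z^10, C_3 ≅ Z^5.

∂_1: C_1 → C_0 is given by ∂[p,q] = [q] − [p]. For instance
  ∂BD = D − B.
This gives a 5×10 integer matrix of rank 4; reducing to Smith normal form yields diagonal entries (1,1,1,1).

∂_2: C_2 → C_1 maps a triangle to the signed sum of its edges. For instance
  ∂ABE = BE − AE + AB,
  ∂ADE = DE − AE + AD.
As a 10×10 matrix over Z this has rank 6, with invariant factors (1,1,1,1,1,1).

∂_3: C_3 → C_2 sends each 3-simplex σ to the alternating sum Σ_i (−1)^i (σ with its i-th vertex removed). For instance
  ∂ADEF = DEF − AEF + ADF − ADE,
  ∂ABEF = BEF − AEF + ABF − ABE.
The resulting 10×5 matrix has rank 4, and its Smith normal form has invariant factors (1,1,1,1).

Now H_k = ker ∂_k / im ∂_{k+1}, so:

  H_0: rank C_0 − rank ∂_1 = 5 − 4 = 1, and the invariant factors of ∂_1 are all 1, so H_0 = Z.
  H_1: rank ker ∂_1 − rank ∂_2 = (10 − 4) − 6 = 0, and the invariant factors of ∂_2 are all 1, so H_1 = 0.
  H_2: rank ker ∂_2 − rank ∂_3 = (10 − 6) − 4 = 0, and the invariant factors of ∂_3 are all 1, so H_2 = 0.
  H_3: rank ker ∂_3 − rank ∂_4 = (5 − 4) − 0 = 1, and there is no ∂_4, so H_3 = Z.

As a check, the Euler characteristic is 5 − 10 + 10 − 5 = 0, which agrees with 1 − 0 + 0 − 1 = 0.

H_0 = Z,  H_1 = 0,  H_2 = 0,  H_3 = Z.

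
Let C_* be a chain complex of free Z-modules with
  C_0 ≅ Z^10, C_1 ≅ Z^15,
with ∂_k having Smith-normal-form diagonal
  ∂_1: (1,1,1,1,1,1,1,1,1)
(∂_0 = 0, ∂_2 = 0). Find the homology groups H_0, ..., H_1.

H_0 ≅ Z,  H_1 ≅ Z^6.

H_0: b_0 = 10 − 0 − 9 = 1; torsion from ∂_1 factors > 1: none. So H_0 ≅ Z.
H_1: b_1 = 15 − 9 − 0 = 6; torsion from ∂_2 factors > 1: none. So H_1 ≅ Z^6.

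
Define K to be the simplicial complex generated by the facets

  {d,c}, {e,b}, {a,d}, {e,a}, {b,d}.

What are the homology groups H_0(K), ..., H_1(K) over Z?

H_0 ≅ Z,  H_1 ≅ Z.

K has 5 vertices, 5 edges.
rank ∂_0 = 0, rank ∂_1 = 4 ⇒ b_0 = 5 − 0 − 4 = 1; all invariant factors of ∂_1 are 1 so no torsion. So H_0 = Z.
rank ∂_1 = 4, rank ∂_2 = 0 ⇒ b_1 = 5 − 4 − 0 = 1. So H_1 = Z.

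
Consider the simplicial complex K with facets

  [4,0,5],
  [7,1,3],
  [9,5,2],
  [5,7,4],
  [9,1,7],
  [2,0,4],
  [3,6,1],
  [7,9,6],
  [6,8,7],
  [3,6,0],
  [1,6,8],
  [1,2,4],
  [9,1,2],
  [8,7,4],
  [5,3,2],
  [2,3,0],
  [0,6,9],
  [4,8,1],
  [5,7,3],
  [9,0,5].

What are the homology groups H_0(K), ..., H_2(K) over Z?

H_0 ≅ Z,  H_1 ≅ Z ⊕ Z/2,  H_2 = 0.

We work with the vertex ordering 0 < 1 < 2 < 3 < 4 < 5 < 6 < 7 < 8 < 9. The simplices of K, each written with vertices in increasing order, are:

  0-simplices (10): [0], [1], [2], [3], [4], [5], [6], [7], [8], [9]
  1-simplices (30): (30 of them)
  2-simplices (20): (20 of them)

Hence C_0 ≅ Z^10, C_1 ≅ Z^30, C_2 ≅ Z^20.

∂_1: C_1 → C_0 sends each edge [p,q] (with p < q) to q − p.
As a 10×30 matrix over Z this has rank 9, with invariant factors (1,1,1,1,1,1,1,1,1).

∂_2: C_2 → C_1 sends each 2-simplex [p,q,r] to [q,r] − [p,r] + [p,q]. For instance
  ∂[4,7,8] = [7,8] − [4,8] + [4,7],
  ∂[0,6,9] = [6,9] − [0,9] + [0,6].
As a 30×20 matrix over Z this has rank 20, with invariant factors (1,1,1,1,1,1,1,1,1,1,1,1,1,1,1,1,1,1,1,2).

From H_k ≅ ker(∂_k) / im(∂_{k+1}) we obtain:

  H_0: rank C_0 − rank ∂_1 = 10 − 9 = 1, and the invariant factors of ∂_1 are all 1, so H_0 ≅ Z.
  H_1: rank ker ∂_1 − rank ∂_2 = (30 − 9) − 20 = 1, and ∂_2 has invariant factor 2 > 1, so H_1 ≅ Z ⊕ Z/2.
  H_2: rank ker ∂_2 − rank ∂_3 = (20 − 20) − 0 = 0, and there is no ∂_3, so H_2 ≅ 0.

As a check, the Euler characteristic is 10 − 30 + 20 = 0, which agrees with 1 − 1 + 0 = 0.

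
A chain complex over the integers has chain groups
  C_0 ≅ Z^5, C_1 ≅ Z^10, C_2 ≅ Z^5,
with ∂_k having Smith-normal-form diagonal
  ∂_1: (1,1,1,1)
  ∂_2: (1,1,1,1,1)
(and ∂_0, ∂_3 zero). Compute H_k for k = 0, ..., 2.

H_0: b_0 = 5 − 0 − 4 = 1; torsion from ∂_1 factors > 1: none. So H_0 ≅ Z.
H_1: b_1 = 10 − 4 − 5 = 1; torsion from ∂_2 factors > 1: none. So H_1 ≅ Z.
H_2: b_2 = 5 − 5 − 0 = 0; torsion from ∂_3 factors > 1: none. So H_2 ≅ 0.

H_0 ≅ Z,  H_1 ≅ Z,  H_2 = 0.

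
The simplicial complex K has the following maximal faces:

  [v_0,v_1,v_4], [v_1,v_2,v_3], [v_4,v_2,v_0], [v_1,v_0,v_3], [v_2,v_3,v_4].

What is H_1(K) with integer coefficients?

H_1 = Z.

Take the total order v_0 < v_1 < v_2 < v_3 < v_4 on the vertex set. Then K (dimension 2) consists of the simplices:

  0-simplices (5): [v_0], [v_1], [v_2], [v_3], [v_4]
  1-simplices (10): [v_0,v_1], [v_0,v_2], [v_0,v_3], [v_0,v_4], [v_1,v_2], [v_1,v_3], [v_1,v_4], [v_2,v_3], [v_2,v_4], [v_3,v_4]
  2-simplices (5): [v_0,v_1,v_3], [v_0,v_1,v_4], [v_0,v_2,v_4], [v_1,v_2,v_3], [v_2,v_3,v_4]

Hence C_0 ≅ Z^5, C_1 ≅ Z^10, C_2 ≅ Z^5.

The boundary map ∂_1: C_1 → C_0 maps an edge to its endpoints' difference, ∂[p,q] = q − p. For instance
  ∂[v_2,v_3] = [v_3] − [v_2].
The resulting 5×10 matrix has rank 4, and its Smith normal form has invariant factors (1,1,1,1).

∂_2: C_2 → C_1 sends each 2-simplex [p,q,r] to [q,r] − [p,r] + [p,q]. For instance
  ∂[v_2,v_3,v_4] = [v_3,v_4] − [v_2,v_4] + [v_2,v_3],
  ∂[v_0,v_1,v_3] = [v_1,v_3] − [v_0,v_3] + [v_0,v_1].
This gives a 10×5 integer matrix of rank 5; reducing to Smith normal form yields diagonal entries (1,1,1,1,1).

Reading off H_k = ker ∂_k / im ∂_{k+1}:

  H_1: rank ker ∂_1 − rank ∂_2 = (10 − 4) − 5 = 1, and the invariant factors of ∂_2 are all 1, so H_1 = Z.

(K is a triangulation of the Möbius band.)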